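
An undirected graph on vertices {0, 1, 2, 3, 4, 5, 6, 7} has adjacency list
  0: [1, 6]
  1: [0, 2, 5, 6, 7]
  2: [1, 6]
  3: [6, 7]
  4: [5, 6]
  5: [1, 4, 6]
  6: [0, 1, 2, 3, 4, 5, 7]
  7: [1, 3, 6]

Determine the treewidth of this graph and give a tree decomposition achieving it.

Each bag holds 3 vertices, so the decomposition has width 2, which upper-bounds the treewidth. For the lower bound, the 3 vertices {0, 1, 6} are pairwise adjacent, and any tree decomposition puts a clique entirely inside one bag — forcing width ≥ 2. Combining the bounds, tw(G) = 2.

Treewidth 2.
One such decomposition:
Bags: B1 = {1, 5, 6}  B2 = {1, 6, 7}  B3 = {1, 2, 6}  B4 = {4, 5, 6}  B5 = {0, 1, 6}  B6 = {3, 6, 7}
Tree: B1–B2, B1–B3, B1–B4, B3–B5, B2–B6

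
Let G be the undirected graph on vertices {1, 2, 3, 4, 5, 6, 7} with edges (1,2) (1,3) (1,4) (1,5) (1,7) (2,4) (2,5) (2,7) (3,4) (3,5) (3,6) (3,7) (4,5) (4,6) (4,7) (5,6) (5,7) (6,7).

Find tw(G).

4

A width-4 tree decomposition is:
Bags: B1 = {1, 2, 4, 5, 7}  B2 = {1, 3, 4, 5, 7}  B3 = {3, 4, 5, 6, 7}
Tree: B1–B2, B2–B3
Every bag has size at most 5, so the width is 5 − 1 = 4 and tw(G) ≤ 4. For the lower bound, the 5 vertices {1, 2, 4, 5, 7} are pairwise adjacent, and any tree decomposition puts a clique entirely inside one bag — forcing width ≥ 4. Combining the bounds, tw(G) = 4.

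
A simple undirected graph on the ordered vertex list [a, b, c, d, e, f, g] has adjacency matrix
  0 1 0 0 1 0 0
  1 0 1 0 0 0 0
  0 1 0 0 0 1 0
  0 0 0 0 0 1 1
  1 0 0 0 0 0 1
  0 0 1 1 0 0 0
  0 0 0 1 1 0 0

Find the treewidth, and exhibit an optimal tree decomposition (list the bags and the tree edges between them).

The largest bag has 3 vertices, giving width 2; this decomposition certifies tw(G) ≤ 2. The edges g–d–f–c–b–a–e–g form a cycle, so G is not a tree and its treewidth is at least 2. The upper and lower bounds meet at 2, so that is the treewidth.

Treewidth 2.
Bags: B1 = {d, f, g}  B2 = {c, f, g}  B3 = {b, c, g}  B4 = {a, b, g}  B5 = {a, e, g}
Tree: B1–B2, B2–B3, B3–B4, B4–B5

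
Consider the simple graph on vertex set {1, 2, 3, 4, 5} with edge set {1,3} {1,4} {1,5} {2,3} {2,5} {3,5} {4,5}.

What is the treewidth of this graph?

2

A width-2 tree decomposition is:
Bags: B1 = {1, 3, 5}  B2 = {1, 4, 5}  B3 = {2, 3, 5}
Tree: B1–B2, B1–B3
The largest bag has 3 vertices, giving width 2; this decomposition certifies tw(G) ≤ 2. Conversely, {1, 3, 5} is a clique of size 3, and the vertices of any clique must share a bag in every tree decomposition; so some bag has ≥ 3 vertices and tw(G) ≥ 2. Hence tw(G) = 2 exactly.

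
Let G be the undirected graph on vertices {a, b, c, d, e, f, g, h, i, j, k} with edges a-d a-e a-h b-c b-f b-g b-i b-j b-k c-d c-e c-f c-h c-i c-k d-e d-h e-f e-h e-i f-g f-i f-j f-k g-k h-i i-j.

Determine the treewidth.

3

A width-3 tree decomposition is:
Bags: B1 = {b, f, i, j}  B2 = {b, c, f, i}  B3 = {c, e, f, i}  B4 = {c, e, h, i}  B5 = {c, d, e, h}  B6 = {a, d, e, h}  B7 = {b, c, f, k}  B8 = {b, f, g, k}
Tree: B1–B2, B2–B3, B3–B4, B4–B5, B5–B6, B2–B7, B7–B8
The largest bag has 4 vertices, giving width 3; this decomposition certifies tw(G) ≤ 3. Conversely, {c, d, e, h} is a clique of size 4, and the vertices of any clique must share a bag in every tree decomposition; so some bag has ≥ 4 vertices and tw(G) ≥ 3. Combining the bounds, tw(G) = 3.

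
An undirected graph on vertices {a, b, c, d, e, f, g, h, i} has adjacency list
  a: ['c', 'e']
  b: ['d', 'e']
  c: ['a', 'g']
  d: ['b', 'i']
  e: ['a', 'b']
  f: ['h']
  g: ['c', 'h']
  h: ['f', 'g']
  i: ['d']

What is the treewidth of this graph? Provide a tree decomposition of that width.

Each bag holds 2 vertices, so the decomposition has width 1, which upper-bounds the treewidth. Since G has at least one edge (e.g. i–d), it is not an edgeless graph, so tw(G) ≥ 1. Combining the bounds, tw(G) = 1.

Treewidth 1.
One such decomposition:
Bags: B1 = {d, i}  B2 = {b, d}  B3 = {b, e}  B4 = {a, e}  B5 = {a, c}  B6 = {c, g}  B7 = {g, h}  B8 = {f, h}
Tree: B1–B2, B2–B3, B3–B4, B4–B5, B5–B6, B6–B7, B7–B8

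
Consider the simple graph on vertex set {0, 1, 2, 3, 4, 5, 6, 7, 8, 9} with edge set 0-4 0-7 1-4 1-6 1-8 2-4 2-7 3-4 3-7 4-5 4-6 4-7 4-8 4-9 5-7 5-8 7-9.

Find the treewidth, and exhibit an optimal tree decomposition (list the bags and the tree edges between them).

Treewidth 2.
One such decomposition:
Bags: B1 = {4, 7, 9}  B2 = {2, 4, 7}  B3 = {4, 5, 7}  B4 = {0, 4, 7}  B5 = {4, 5, 8}  B6 = {1, 4, 8}  B7 = {1, 4, 6}  B8 = {3, 4, 7}
Tree: B1–B2, B1–B3, B1–B4, B3–B5, B5–B6, B6–B7, B1–B8

The largest bag has 3 vertices, giving width 2; this decomposition certifies tw(G) ≤ 2. Conversely, {1, 4, 8} is a clique of size 3, and the vertices of any clique must share a bag in every tree decomposition; so some bag has ≥ 3 vertices and tw(G) ≥ 2. Hence tw(G) = 2 exactly.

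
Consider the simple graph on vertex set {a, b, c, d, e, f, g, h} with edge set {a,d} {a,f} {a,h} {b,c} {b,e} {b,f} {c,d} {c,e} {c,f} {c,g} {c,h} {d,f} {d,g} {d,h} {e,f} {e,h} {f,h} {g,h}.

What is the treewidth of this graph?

A width-3 tree decomposition is:
Bags: B1 = {c, e, f, h}  B2 = {c, d, f, h}  B3 = {a, d, f, h}  B4 = {b, c, e, f}  B5 = {c, d, g, h}
Tree: B1–B2, B2–B3, B1–B4, B2–B5
Every bag has size at most 4, so the width is 4 − 1 = 3 and tw(G) ≤ 3. On the other hand G contains the 4-clique {c, d, g, h}. A clique must lie in a single bag of any decomposition, so no decomposition can have width below 3. Hence tw(G) = 3 exactly.

3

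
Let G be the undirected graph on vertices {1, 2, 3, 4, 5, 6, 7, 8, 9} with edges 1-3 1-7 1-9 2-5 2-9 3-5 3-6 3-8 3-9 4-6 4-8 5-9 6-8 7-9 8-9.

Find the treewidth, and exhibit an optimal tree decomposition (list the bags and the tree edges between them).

Treewidth 2.
One such decomposition:
Bags: B1 = {2, 5, 9}  B2 = {3, 5, 9}  B3 = {3, 8, 9}  B4 = {3, 6, 8}  B5 = {1, 3, 9}  B6 = {1, 7, 9}  B7 = {4, 6, 8}
Tree: B1–B2, B2–B3, B3–B4, B2–B5, B5–B6, B4–B7

Every bag has size at most 3, so the width is 3 − 1 = 2 and tw(G) ≤ 2. Conversely, {2, 5, 9} is a clique of size 3, and the vertices of any clique must share a bag in every tree decomposition; so some bag has ≥ 3 vertices and tw(G) ≥ 2. Therefore the treewidth is 2.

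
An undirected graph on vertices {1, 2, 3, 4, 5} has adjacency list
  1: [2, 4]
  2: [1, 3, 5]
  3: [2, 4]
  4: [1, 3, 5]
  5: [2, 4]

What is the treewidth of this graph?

2

A width-2 tree decomposition is:
Bags: B1 = {2, 3, 4}  B2 = {2, 4, 5}  B3 = {1, 2, 4}
Tree: B1–B2, B2–B3
Every bag has size at most 3, so the width is 3 − 1 = 2 and tw(G) ≤ 2. The edges 2–3–4–5–2 form a cycle, so G is not a tree and its treewidth is at least 2. Therefore the treewidth is 2.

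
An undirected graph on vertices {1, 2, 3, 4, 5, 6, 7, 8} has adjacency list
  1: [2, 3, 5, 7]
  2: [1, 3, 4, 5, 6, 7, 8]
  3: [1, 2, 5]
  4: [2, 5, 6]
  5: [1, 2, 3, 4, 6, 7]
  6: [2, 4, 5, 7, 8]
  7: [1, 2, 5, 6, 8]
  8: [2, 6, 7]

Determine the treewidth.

A width-3 tree decomposition is:
Bags: B1 = {2, 5, 6, 7}  B2 = {2, 4, 5, 6}  B3 = {1, 2, 5, 7}  B4 = {2, 6, 7, 8}  B5 = {1, 2, 3, 5}
Tree: B1–B2, B1–B3, B1–B4, B3–B5
Every bag has size at most 4, so the width is 4 − 1 = 3 and tw(G) ≤ 3. Conversely, {2, 6, 7, 8} is a clique of size 4, and the vertices of any clique must share a bag in every tree decomposition; so some bag has ≥ 4 vertices and tw(G) ≥ 3. Hence tw(G) = 3 exactly.

3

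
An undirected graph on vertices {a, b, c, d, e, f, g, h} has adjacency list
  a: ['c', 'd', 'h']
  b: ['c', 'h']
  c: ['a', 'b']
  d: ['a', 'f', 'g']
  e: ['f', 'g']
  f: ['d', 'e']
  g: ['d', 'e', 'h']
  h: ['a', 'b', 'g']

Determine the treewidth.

2

A width-2 tree decomposition is:
Bags: B1 = {e, f, g}  B2 = {d, f, g}  B3 = {d, g, h}  B4 = {a, d, h}  B5 = {a, b, h}  B6 = {a, b, c}
Tree: B1–B2, B2–B3, B3–B4, B4–B5, B5–B6
Each bag holds 3 vertices, so the decomposition has width 2, which upper-bounds the treewidth. Since e–f–d–g–e is a cycle in G, G is not acyclic. Forests are exactly the graphs of treewidth ≤ 1, so tw(G) ≥ 2. Combining the bounds, tw(G) = 2.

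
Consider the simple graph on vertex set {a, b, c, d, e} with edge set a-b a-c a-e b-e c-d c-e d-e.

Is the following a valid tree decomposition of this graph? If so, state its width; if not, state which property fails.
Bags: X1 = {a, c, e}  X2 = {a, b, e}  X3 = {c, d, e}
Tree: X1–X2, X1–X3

Checking the three conditions: (i) the bags cover all of {a, b, c, d, e}; (ii) for each edge, some bag contains both endpoints; (iii) the bags containing any fixed vertex form a subtree. All hold, so the decomposition is valid with width 3 − 1 = 2.

Yes; width 2.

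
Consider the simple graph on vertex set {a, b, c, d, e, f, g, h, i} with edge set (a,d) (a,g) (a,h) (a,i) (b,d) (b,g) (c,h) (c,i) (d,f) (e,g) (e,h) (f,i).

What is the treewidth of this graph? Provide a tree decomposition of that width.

Every bag has size at most 4, so the width is 4 − 1 = 3 and tw(G) ≤ 3. For the lower bound: the 4 vertex sets {c,e,h}, {g}, {a}, {b,d,f,i} are disjoint, each induces a connected subgraph, and every pair is joined by at least one edge of G. Contracting each set to a single vertex therefore yields K_{4} as a minor, and since treewidth is minor-monotone, tw(G) ≥ tw(K_{4}) = 3. Hence tw(G) = 3 exactly.

Treewidth 3.
Bags: B1 = {c, e, g, h}  B2 = {a, c, g, h}  B3 = {a, c, g, i}  B4 = {a, b, g, i}  B5 = {a, b, d, i}  B6 = {b, d, f, i}
Tree: B1–B2, B2–B3, B3–B4, B4–B5, B5–B6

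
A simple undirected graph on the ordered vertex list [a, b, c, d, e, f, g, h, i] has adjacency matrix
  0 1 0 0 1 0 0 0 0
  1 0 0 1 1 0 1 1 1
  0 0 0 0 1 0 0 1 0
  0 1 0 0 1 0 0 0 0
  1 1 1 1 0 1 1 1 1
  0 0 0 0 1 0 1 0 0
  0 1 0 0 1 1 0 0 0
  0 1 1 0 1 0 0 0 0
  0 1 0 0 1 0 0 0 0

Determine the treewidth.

A width-2 tree decomposition is:
Bags: B1 = {a, b, e}  B2 = {b, e, g}  B3 = {b, e, h}  B4 = {e, f, g}  B5 = {b, e, i}  B6 = {c, e, h}  B7 = {b, d, e}
Tree: B1–B2, B1–B3, B2–B4, B1–B5, B3–B6, B3–B7
The largest bag has 3 vertices, giving width 2; this decomposition certifies tw(G) ≤ 2. For the lower bound, the 3 vertices {c, e, h} are pairwise adjacent, and any tree decomposition puts a clique entirely inside one bag — forcing width ≥ 2. Therefore the treewidth is 2.

2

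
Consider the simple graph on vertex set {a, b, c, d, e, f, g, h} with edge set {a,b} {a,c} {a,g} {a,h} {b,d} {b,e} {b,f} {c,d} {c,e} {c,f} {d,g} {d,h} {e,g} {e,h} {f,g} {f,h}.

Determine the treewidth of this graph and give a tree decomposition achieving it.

Every bag has size at most 5, so the width is 5 − 1 = 4 and tw(G) ≤ 4. For the lower bound: the 5 vertex sets {e,g}, {b,f}, {c,d}, {h}, {a} are disjoint, each induces a connected subgraph, and every pair is joined by at least one edge of G. Contracting each set to a single vertex therefore yields K_{5} as a minor, and since treewidth is minor-monotone, tw(G) ≥ tw(K_{5}) = 4. Therefore the treewidth is 4.

Treewidth 4.
Bags: B1 = {b, c, e, g, h}  B2 = {b, c, f, g, h}  B3 = {b, c, d, g, h}  B4 = {a, b, c, g, h}
Tree: B1–B2, B2–B3, B3–B4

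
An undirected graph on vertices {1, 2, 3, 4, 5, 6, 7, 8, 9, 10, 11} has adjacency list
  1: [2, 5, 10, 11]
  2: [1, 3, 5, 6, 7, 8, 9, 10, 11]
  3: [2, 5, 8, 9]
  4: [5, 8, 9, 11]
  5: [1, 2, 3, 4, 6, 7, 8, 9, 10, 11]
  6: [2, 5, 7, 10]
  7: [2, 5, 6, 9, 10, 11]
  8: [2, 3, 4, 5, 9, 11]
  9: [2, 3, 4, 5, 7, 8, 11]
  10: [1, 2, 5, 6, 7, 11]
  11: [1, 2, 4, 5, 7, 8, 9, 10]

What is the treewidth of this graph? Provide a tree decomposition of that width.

Each bag holds 5 vertices, so the decomposition has width 4, which upper-bounds the treewidth. Conversely, {2, 5, 8, 9, 11} is a clique of size 5, and the vertices of any clique must share a bag in every tree decomposition; so some bag has ≥ 5 vertices and tw(G) ≥ 4. Therefore the treewidth is 4.

Treewidth 4.
One such decomposition:
Bags: B1 = {2, 5, 7, 10, 11}  B2 = {2, 5, 7, 9, 11}  B3 = {2, 5, 8, 9, 11}  B4 = {2, 5, 6, 7, 10}  B5 = {4, 5, 8, 9, 11}  B6 = {1, 2, 5, 10, 11}  B7 = {2, 3, 5, 8, 9}
Tree: B1–B2, B2–B3, B1–B4, B3–B5, B1–B6, B3–B7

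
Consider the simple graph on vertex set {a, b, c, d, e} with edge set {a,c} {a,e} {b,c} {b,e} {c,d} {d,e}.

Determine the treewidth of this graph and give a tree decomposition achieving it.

Each bag holds 3 vertices, so the decomposition has width 2, which upper-bounds the treewidth. For the lower bound, G contains the cycle e–d–c–b–e, so G is not a forest; only forests have treewidth ≤ 1, hence tw(G) ≥ 2. The upper and lower bounds meet at 2, so that is the treewidth.

Treewidth 2.
Bags: B1 = {c, d, e}  B2 = {b, c, e}  B3 = {a, c, e}
Tree: B1–B2, B2–B3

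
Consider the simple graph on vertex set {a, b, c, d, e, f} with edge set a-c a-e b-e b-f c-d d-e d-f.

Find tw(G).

A width-2 tree decomposition is:
Bags: B1 = {b, e, f}  B2 = {d, e, f}  B3 = {a, d, e}  B4 = {a, c, d}
Tree: B1–B2, B2–B3, B3–B4
Each bag holds 3 vertices, so the decomposition has width 2, which upper-bounds the treewidth. For the lower bound, G contains the cycle b–f–d–e–b, so G is not a forest; only forests have treewidth ≤ 1, hence tw(G) ≥ 2. Hence tw(G) = 2 exactly.

2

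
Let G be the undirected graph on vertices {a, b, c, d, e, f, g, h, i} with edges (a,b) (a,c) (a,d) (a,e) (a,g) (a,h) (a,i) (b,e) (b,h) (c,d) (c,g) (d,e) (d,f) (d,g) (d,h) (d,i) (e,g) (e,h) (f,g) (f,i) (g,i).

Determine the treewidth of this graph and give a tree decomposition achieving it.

Treewidth 3.
One such decomposition:
Bags: B1 = {a, d, e, g}  B2 = {a, d, g, i}  B3 = {a, d, e, h}  B4 = {a, b, e, h}  B5 = {a, c, d, g}  B6 = {d, f, g, i}
Tree: B1–B2, B1–B3, B3–B4, B1–B5, B2–B6

The largest bag has 4 vertices, giving width 3; this decomposition certifies tw(G) ≤ 3. On the other hand G contains the 4-clique {a, d, e, g}. A clique must lie in a single bag of any decomposition, so no decomposition can have width below 3. Combining the bounds, tw(G) = 3.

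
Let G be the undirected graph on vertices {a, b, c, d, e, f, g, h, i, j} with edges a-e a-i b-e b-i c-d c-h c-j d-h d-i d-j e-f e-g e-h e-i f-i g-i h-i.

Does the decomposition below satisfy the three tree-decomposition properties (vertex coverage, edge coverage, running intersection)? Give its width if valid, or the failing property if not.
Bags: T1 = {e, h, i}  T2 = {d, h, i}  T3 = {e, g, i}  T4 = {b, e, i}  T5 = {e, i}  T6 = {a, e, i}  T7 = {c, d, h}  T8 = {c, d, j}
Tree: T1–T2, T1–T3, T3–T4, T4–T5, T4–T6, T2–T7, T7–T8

A tree decomposition must satisfy three properties: every vertex lies in some bag; for every edge, both endpoints lie together in some bag; and for every vertex, the bags containing it form a connected subtree. Here vertex f appears in no bag, so the decomposition is invalid.

No — vertex f appears in no bag.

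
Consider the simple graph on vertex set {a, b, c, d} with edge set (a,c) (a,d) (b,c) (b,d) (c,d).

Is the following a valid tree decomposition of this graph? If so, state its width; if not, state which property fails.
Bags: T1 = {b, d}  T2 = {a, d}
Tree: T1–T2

A tree decomposition must satisfy three properties: every vertex lies in some bag; for every edge, both endpoints lie together in some bag; and for every vertex, the bags containing it form a connected subtree. Here vertex c appears in no bag, so the decomposition is invalid.

No — vertex c appears in no bag.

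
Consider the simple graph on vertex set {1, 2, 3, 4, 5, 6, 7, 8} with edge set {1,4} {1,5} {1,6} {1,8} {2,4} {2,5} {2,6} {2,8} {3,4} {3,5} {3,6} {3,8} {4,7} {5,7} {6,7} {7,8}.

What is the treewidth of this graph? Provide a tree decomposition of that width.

Each bag holds 5 vertices, so the decomposition has width 4, which upper-bounds the treewidth. For the lower bound: the 5 vertex sets {3,4}, {1,5}, {2,6}, {8}, {7} are disjoint, each induces a connected subgraph, and every pair is joined by at least one edge of G. Contracting each set to a single vertex therefore yields K_{5} as a minor, and since treewidth is minor-monotone, tw(G) ≥ tw(K_{5}) = 4. Hence tw(G) = 4 exactly.

Treewidth 4.
One such decomposition:
Bags: B1 = {3, 4, 5, 6, 8}  B2 = {1, 4, 5, 6, 8}  B3 = {2, 4, 5, 6, 8}  B4 = {4, 5, 6, 7, 8}
Tree: B1–B2, B2–B3, B3–B4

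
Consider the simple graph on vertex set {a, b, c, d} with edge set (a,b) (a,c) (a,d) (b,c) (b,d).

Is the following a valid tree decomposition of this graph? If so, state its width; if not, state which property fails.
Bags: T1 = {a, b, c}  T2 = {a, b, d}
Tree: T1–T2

Every vertex of G appears in some bag (union = {a, b, c, d}); every edge is covered by a bag; and for each vertex v the set of bags containing v is connected in the bag tree. The decomposition is therefore valid. The largest bag has 3 vertices, so the width is 2.

Yes; width 2.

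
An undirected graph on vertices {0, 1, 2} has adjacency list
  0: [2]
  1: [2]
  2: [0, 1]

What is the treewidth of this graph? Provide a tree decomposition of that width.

Treewidth 1.
Bags: B1 = {0, 2}  B2 = {1, 2}
Tree: B1–B2

Each bag holds 2 vertices, so the decomposition has width 1, which upper-bounds the treewidth. G has an edge, so its treewidth is at least 1. The upper and lower bounds meet at 1, so that is the treewidth.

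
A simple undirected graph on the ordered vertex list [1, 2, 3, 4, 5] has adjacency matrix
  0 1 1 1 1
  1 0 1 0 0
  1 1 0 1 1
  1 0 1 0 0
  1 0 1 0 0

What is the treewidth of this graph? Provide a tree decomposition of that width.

Treewidth 2.
One such decomposition:
Bags: B1 = {1, 3, 4}  B2 = {1, 2, 3}  B3 = {1, 3, 5}
Tree: B1–B2, B2–B3

The largest bag has 3 vertices, giving width 2; this decomposition certifies tw(G) ≤ 2. Conversely, {1, 2, 3} is a clique of size 3, and the vertices of any clique must share a bag in every tree decomposition; so some bag has ≥ 3 vertices and tw(G) ≥ 2. The upper and lower bounds meet at 2, so that is the treewidth.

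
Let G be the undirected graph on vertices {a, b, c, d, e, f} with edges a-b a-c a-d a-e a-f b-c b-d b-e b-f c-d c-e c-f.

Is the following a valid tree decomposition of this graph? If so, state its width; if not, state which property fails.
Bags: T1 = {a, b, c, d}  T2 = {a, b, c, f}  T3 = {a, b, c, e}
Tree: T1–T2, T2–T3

Every vertex of G appears in some bag (union = {a, b, c, d, e, f}); every edge is covered by a bag; and for each vertex v the set of bags containing v is connected in the bag tree. The decomposition is therefore valid. The largest bag has 4 vertices, so the width is 3.

Yes; width 3.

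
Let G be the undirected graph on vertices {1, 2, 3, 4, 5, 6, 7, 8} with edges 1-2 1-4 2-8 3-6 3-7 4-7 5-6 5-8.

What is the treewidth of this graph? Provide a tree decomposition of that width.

Treewidth 2.
One optimal decomposition is:
Bags: B1 = {1, 2, 4}  B2 = {2, 4, 8}  B3 = {4, 5, 8}  B4 = {4, 5, 6}  B5 = {3, 4, 6}  B6 = {3, 4, 7}
Tree: B1–B2, B2–B3, B3–B4, B4–B5, B5–B6

Every bag has size at most 3, so the width is 3 − 1 = 2 and tw(G) ≤ 2. For the lower bound, G contains the cycle 4–1–2–8–5–6–3–7–4, so G is not a forest; only forests have treewidth ≤ 1, hence tw(G) ≥ 2. Therefore the treewidth is 2.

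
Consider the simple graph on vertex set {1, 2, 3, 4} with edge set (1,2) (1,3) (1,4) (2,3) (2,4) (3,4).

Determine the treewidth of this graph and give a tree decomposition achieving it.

With just one bag of size 4, the width is 4 − 1 = 3, so tw(G) ≤ 3. For the lower bound, the 4 vertices {1, 2, 3, 4} are pairwise adjacent, and any tree decomposition puts a clique entirely inside one bag — forcing width ≥ 3. Therefore the treewidth is 3.

Treewidth 3.
One such decomposition:
Bags: B1 = {1, 2, 3, 4}
Tree: (single bag)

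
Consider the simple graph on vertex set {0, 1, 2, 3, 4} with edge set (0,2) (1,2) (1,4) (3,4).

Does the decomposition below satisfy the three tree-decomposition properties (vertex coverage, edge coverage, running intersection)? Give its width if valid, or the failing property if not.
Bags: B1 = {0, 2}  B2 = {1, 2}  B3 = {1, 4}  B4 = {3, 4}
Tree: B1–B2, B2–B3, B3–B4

Yes; width 1.

Vertex coverage: the bags together contain {0, 1, 2, 3, 4}, the full vertex set. Edge coverage: each edge of G has both endpoints in at least one bag. Running intersection: for every vertex, the bags containing it form a connected subtree. All three properties hold, so this is a valid tree decomposition of width max|bag| − 1 = 1, and hence tw(G) ≤ 1.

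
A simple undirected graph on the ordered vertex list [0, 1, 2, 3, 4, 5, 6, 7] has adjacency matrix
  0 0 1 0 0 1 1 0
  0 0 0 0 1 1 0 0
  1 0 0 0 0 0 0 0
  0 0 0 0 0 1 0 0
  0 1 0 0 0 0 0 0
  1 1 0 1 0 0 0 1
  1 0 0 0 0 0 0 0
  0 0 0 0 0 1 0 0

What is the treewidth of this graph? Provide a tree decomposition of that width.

Treewidth 1.
Bags: B1 = {0, 5}  B2 = {3, 5}  B3 = {1, 5}  B4 = {5, 7}  B5 = {1, 4}  B6 = {0, 2}  B7 = {0, 6}
Tree: B1–B2, B2–B3, B3–B4, B3–B5, B1–B6, B6–B7

Each bag holds 2 vertices, so the decomposition has width 1, which upper-bounds the treewidth. Any graph with an edge has treewidth ≥ 1, and G has the edge 5–0. Therefore the treewidth is 1.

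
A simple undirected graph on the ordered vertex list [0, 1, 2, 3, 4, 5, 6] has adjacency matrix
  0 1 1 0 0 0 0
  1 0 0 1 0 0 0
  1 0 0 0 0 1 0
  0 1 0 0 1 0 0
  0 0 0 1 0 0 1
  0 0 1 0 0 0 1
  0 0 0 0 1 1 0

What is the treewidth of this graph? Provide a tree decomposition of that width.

Treewidth 2.
Bags: B1 = {1, 3, 4}  B2 = {0, 1, 4}  B3 = {0, 2, 4}  B4 = {2, 4, 5}  B5 = {4, 5, 6}
Tree: B1–B2, B2–B3, B3–B4, B4–B5

The largest bag has 3 vertices, giving width 2; this decomposition certifies tw(G) ≤ 2. Since 4–3–1–0–2–5–6–4 is a cycle in G, G is not acyclic. Forests are exactly the graphs of treewidth ≤ 1, so tw(G) ≥ 2. Hence tw(G) = 2 exactly.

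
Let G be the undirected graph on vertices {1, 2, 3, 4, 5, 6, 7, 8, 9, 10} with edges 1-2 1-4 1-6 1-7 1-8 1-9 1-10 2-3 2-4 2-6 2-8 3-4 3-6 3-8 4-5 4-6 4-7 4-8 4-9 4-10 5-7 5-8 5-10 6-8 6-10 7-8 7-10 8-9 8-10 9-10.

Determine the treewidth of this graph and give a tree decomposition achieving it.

Each bag holds 5 vertices, so the decomposition has width 4, which upper-bounds the treewidth. On the other hand G contains the 5-clique {1, 2, 4, 6, 8}. A clique must lie in a single bag of any decomposition, so no decomposition can have width below 4. Hence tw(G) = 4 exactly.

Treewidth 4.
One such decomposition:
Bags: B1 = {1, 4, 7, 8, 10}  B2 = {1, 4, 6, 8, 10}  B3 = {4, 5, 7, 8, 10}  B4 = {1, 2, 4, 6, 8}  B5 = {1, 4, 8, 9, 10}  B6 = {2, 3, 4, 6, 8}
Tree: B1–B2, B1–B3, B2–B4, B1–B5, B4–B6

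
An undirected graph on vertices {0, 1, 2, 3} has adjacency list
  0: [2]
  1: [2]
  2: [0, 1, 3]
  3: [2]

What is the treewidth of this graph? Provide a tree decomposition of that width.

Treewidth 1.
Bags: B1 = {1, 2}  B2 = {2, 3}  B3 = {0, 2}
Tree: B1–B2, B2–B3

The largest bag has 2 vertices, giving width 1; this decomposition certifies tw(G) ≤ 1. Since G has at least one edge (e.g. 2–1), it is not an edgeless graph, so tw(G) ≥ 1. Hence tw(G) = 1 exactly.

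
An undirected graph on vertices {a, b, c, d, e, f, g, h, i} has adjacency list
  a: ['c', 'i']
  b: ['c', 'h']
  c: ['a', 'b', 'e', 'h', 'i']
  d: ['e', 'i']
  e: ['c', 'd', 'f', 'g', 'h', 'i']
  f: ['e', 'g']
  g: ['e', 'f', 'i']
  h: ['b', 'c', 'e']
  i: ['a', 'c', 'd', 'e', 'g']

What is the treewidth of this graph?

A width-2 tree decomposition is:
Bags: B1 = {e, g, i}  B2 = {e, f, g}  B3 = {c, e, i}  B4 = {c, e, h}  B5 = {a, c, i}  B6 = {d, e, i}  B7 = {b, c, h}
Tree: B1–B2, B1–B3, B3–B4, B3–B5, B3–B6, B4–B7
Every bag has size at most 3, so the width is 3 − 1 = 2 and tw(G) ≤ 2. For the lower bound, the 3 vertices {c, e, h} are pairwise adjacent, and any tree decomposition puts a clique entirely inside one bag — forcing width ≥ 2. Hence tw(G) = 2 exactly.

2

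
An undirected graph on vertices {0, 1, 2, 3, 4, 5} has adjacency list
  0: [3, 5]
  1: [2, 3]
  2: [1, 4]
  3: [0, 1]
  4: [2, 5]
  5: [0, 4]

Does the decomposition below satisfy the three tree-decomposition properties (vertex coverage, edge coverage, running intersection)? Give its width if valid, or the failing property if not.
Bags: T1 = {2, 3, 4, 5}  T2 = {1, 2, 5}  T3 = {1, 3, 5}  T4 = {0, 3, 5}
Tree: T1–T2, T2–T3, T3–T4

A tree decomposition must satisfy three properties: every vertex lies in some bag; for every edge, both endpoints lie together in some bag; and for every vertex, the bags containing it form a connected subtree. Here bags containing vertex 3 are not connected in the tree, so the decomposition is invalid.

No — bags containing vertex 3 are not connected in the tree.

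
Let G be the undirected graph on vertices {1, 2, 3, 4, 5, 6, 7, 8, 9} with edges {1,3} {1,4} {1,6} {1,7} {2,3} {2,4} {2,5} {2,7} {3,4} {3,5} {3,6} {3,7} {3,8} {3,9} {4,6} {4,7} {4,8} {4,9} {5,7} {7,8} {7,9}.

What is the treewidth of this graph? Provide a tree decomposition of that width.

Each bag holds 4 vertices, so the decomposition has width 3, which upper-bounds the treewidth. Conversely, {1, 3, 4, 6} is a clique of size 4, and the vertices of any clique must share a bag in every tree decomposition; so some bag has ≥ 4 vertices and tw(G) ≥ 3. The upper and lower bounds meet at 3, so that is the treewidth.

Treewidth 3.
One such decomposition:
Bags: B1 = {2, 3, 4, 7}  B2 = {3, 4, 7, 8}  B3 = {3, 4, 7, 9}  B4 = {2, 3, 5, 7}  B5 = {1, 3, 4, 7}  B6 = {1, 3, 4, 6}
Tree: B1–B2, B2–B3, B1–B4, B2–B5, B5–B6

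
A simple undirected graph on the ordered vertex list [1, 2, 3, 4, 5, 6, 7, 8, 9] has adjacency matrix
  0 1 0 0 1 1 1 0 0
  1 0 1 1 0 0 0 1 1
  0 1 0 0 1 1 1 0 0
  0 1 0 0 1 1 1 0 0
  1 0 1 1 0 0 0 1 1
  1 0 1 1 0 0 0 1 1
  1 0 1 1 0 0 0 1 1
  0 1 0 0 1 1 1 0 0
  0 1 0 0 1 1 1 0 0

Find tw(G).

4

A width-4 tree decomposition is:
Bags: B1 = {2, 4, 5, 6, 7}  B2 = {1, 2, 5, 6, 7}  B3 = {2, 5, 6, 7, 9}  B4 = {2, 5, 6, 7, 8}  B5 = {2, 3, 5, 6, 7}
Tree: B1–B2, B2–B3, B3–B4, B4–B5
Each bag holds 5 vertices, so the decomposition has width 4, which upper-bounds the treewidth. For the lower bound: the 5 vertex sets {4,6}, {1,2}, {7,9}, {5}, {8} are disjoint, each induces a connected subgraph, and every pair is joined by at least one edge of G. Contracting each set to a single vertex therefore yields K_{5} as a minor, and since treewidth is minor-monotone, tw(G) ≥ tw(K_{5}) = 4. Combining the bounds, tw(G) = 4.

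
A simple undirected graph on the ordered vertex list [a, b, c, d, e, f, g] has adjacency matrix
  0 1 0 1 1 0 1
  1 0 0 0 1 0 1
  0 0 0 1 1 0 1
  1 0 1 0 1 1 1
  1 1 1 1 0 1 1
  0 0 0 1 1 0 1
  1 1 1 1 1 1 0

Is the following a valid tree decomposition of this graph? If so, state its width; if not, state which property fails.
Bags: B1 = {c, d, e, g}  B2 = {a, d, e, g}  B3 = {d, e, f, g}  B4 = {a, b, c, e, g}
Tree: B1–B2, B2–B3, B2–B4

No — bags containing vertex c are not connected in the tree.

A tree decomposition must satisfy three properties: every vertex lies in some bag; for every edge, both endpoints lie together in some bag; and for every vertex, the bags containing it form a connected subtree. Here bags containing vertex c are not connected in the tree, so the decomposition is invalid.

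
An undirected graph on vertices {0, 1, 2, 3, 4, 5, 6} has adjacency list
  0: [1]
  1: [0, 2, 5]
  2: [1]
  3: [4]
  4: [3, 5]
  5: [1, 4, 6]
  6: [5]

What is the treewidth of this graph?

A width-1 tree decomposition is:
Bags: B1 = {5, 6}  B2 = {1, 5}  B3 = {4, 5}  B4 = {1, 2}  B5 = {3, 4}  B6 = {0, 1}
Tree: B1–B2, B2–B3, B2–B4, B3–B5, B2–B6
Each bag holds 2 vertices, so the decomposition has width 1, which upper-bounds the treewidth. Any graph with an edge has treewidth ≥ 1, and G has the edge 5–6. Hence tw(G) = 1 exactly.

1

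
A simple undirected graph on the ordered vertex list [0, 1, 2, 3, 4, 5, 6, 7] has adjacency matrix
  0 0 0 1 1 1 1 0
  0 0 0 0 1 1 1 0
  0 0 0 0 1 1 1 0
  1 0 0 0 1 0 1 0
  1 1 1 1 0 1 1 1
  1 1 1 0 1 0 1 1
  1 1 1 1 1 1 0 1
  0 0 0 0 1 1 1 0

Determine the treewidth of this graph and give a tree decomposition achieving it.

The largest bag has 4 vertices, giving width 3; this decomposition certifies tw(G) ≤ 3. For the lower bound, the 4 vertices {0, 3, 4, 6} are pairwise adjacent, and any tree decomposition puts a clique entirely inside one bag — forcing width ≥ 3. Hence tw(G) = 3 exactly.

Treewidth 3.
One such decomposition:
Bags: B1 = {2, 4, 5, 6}  B2 = {1, 4, 5, 6}  B3 = {0, 4, 5, 6}  B4 = {4, 5, 6, 7}  B5 = {0, 3, 4, 6}
Tree: B1–B2, B2–B3, B2–B4, B3–B5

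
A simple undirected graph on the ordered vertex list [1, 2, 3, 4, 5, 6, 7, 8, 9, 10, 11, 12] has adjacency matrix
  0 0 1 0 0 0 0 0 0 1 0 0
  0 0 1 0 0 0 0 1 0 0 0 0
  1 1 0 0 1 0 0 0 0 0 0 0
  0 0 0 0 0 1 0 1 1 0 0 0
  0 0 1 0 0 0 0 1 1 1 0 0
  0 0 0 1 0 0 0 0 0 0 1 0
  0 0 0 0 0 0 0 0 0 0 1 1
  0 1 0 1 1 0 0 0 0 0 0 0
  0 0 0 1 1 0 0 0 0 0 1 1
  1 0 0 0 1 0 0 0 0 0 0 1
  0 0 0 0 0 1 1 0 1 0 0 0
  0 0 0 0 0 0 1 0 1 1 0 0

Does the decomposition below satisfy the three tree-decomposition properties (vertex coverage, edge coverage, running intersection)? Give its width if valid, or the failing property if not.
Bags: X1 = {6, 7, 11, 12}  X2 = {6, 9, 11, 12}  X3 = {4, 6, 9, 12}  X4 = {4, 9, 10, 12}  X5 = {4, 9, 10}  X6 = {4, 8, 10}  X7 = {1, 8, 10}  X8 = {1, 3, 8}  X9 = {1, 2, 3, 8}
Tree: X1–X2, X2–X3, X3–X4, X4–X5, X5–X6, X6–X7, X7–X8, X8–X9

No — vertex 5 appears in no bag.

A tree decomposition must satisfy three properties: every vertex lies in some bag; for every edge, both endpoints lie together in some bag; and for every vertex, the bags containing it form a connected subtree. Here vertex 5 appears in no bag, so the decomposition is invalid.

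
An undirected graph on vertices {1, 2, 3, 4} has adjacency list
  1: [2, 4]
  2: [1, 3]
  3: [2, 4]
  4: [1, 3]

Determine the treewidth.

2

A width-2 tree decomposition is:
Bags: B1 = {2, 3, 4}  B2 = {1, 2, 4}
Tree: B1–B2
Each bag holds 3 vertices, so the decomposition has width 2, which upper-bounds the treewidth. The edges 2–3–4–1–2 form a cycle, so G is not a tree and its treewidth is at least 2. The upper and lower bounds meet at 2, so that is the treewidth.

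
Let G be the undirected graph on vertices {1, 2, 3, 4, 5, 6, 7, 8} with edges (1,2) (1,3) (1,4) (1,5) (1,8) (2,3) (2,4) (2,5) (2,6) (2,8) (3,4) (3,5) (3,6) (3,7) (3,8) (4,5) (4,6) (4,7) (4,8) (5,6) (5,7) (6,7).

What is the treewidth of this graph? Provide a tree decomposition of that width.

Every bag has size at most 5, so the width is 5 − 1 = 4 and tw(G) ≤ 4. On the other hand G contains the 5-clique {1, 2, 3, 4, 8}. A clique must lie in a single bag of any decomposition, so no decomposition can have width below 4. Combining the bounds, tw(G) = 4.

Treewidth 4.
One such decomposition:
Bags: B1 = {3, 4, 5, 6, 7}  B2 = {2, 3, 4, 5, 6}  B3 = {1, 2, 3, 4, 5}  B4 = {1, 2, 3, 4, 8}
Tree: B1–B2, B2–B3, B3–B4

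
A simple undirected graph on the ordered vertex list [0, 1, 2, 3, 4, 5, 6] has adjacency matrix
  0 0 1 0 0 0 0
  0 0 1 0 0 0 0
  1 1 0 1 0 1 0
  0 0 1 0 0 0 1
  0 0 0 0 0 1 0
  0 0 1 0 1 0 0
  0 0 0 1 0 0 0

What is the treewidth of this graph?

A width-1 tree decomposition is:
Bags: B1 = {2, 5}  B2 = {4, 5}  B3 = {0, 2}  B4 = {1, 2}  B5 = {2, 3}  B6 = {3, 6}
Tree: B1–B2, B1–B3, B1–B4, B3–B5, B5–B6
Every bag has size at most 2, so the width is 2 − 1 = 1 and tw(G) ≤ 1. Any graph with an edge has treewidth ≥ 1, and G has the edge 5–2. Combining the bounds, tw(G) = 1.

1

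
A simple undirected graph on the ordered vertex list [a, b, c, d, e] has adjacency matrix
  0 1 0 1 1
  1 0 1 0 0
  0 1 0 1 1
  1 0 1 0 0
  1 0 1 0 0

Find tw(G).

2

A width-2 tree decomposition is:
Bags: B1 = {a, b, c}  B2 = {a, c, e}  B3 = {a, c, d}
Tree: B1–B2, B2–B3
The largest bag has 3 vertices, giving width 2; this decomposition certifies tw(G) ≤ 2. The edges c–b–a–e–c form a cycle, so G is not a tree and its treewidth is at least 2. Hence tw(G) = 2 exactly.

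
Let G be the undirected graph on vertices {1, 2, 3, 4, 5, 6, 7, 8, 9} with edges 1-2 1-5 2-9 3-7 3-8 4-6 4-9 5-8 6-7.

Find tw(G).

A width-2 tree decomposition is:
Bags: B1 = {1, 5, 8}  B2 = {1, 3, 8}  B3 = {1, 3, 7}  B4 = {1, 6, 7}  B5 = {1, 4, 6}  B6 = {1, 4, 9}  B7 = {1, 2, 9}
Tree: B1–B2, B2–B3, B3–B4, B4–B5, B5–B6, B6–B7
Each bag holds 3 vertices, so the decomposition has width 2, which upper-bounds the treewidth. The edges 1–5–8–3–7–6–4–9–2–1 form a cycle, so G is not a tree and its treewidth is at least 2. Therefore the treewidth is 2.

2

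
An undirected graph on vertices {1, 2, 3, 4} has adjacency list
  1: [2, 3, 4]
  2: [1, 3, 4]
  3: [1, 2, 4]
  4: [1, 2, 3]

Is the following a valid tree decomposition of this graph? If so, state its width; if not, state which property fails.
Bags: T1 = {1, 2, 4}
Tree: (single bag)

A tree decomposition must satisfy three properties: every vertex lies in some bag; for every edge, both endpoints lie together in some bag; and for every vertex, the bags containing it form a connected subtree. Here vertex 3 appears in no bag, so the decomposition is invalid.

No — vertex 3 appears in no bag.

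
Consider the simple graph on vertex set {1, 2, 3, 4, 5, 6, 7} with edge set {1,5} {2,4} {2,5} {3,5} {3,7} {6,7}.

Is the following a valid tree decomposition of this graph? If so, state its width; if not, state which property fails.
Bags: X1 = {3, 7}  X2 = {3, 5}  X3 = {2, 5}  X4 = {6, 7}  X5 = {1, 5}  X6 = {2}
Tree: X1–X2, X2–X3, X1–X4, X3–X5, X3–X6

No — vertex 4 appears in no bag.

A tree decomposition must satisfy three properties: every vertex lies in some bag; for every edge, both endpoints lie together in some bag; and for every vertex, the bags containing it form a connected subtree. Here vertex 4 appears in no bag, so the decomposition is invalid.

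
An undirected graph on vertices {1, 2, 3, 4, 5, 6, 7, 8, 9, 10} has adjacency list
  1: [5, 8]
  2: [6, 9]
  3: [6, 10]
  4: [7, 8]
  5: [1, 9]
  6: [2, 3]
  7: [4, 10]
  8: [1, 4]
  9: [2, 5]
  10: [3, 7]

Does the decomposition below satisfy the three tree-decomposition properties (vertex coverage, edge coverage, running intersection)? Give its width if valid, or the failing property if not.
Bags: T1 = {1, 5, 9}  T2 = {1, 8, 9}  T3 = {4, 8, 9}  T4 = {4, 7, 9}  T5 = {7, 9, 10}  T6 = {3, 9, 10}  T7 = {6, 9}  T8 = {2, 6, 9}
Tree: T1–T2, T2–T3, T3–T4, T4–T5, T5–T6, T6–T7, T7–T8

No — edge (3,6) lies in no bag.

A tree decomposition must satisfy three properties: every vertex lies in some bag; for every edge, both endpoints lie together in some bag; and for every vertex, the bags containing it form a connected subtree. Here edge (3,6) lies in no bag, so the decomposition is invalid.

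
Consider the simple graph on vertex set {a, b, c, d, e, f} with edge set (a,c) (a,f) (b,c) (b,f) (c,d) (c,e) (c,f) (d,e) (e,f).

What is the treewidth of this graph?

2

A width-2 tree decomposition is:
Bags: B1 = {a, c, f}  B2 = {c, e, f}  B3 = {b, c, f}  B4 = {c, d, e}
Tree: B1–B2, B1–B3, B2–B4
Every bag has size at most 3, so the width is 3 − 1 = 2 and tw(G) ≤ 2. On the other hand G contains the 3-clique {c, d, e}. A clique must lie in a single bag of any decomposition, so no decomposition can have width below 2. Hence tw(G) = 2 exactly.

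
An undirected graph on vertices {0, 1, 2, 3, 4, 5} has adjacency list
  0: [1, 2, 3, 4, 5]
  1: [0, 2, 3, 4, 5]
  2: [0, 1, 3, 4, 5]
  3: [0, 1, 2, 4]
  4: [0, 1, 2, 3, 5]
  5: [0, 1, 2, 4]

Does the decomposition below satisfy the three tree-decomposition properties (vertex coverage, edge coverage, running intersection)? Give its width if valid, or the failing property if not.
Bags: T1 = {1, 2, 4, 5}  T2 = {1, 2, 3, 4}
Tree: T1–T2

A tree decomposition must satisfy three properties: every vertex lies in some bag; for every edge, both endpoints lie together in some bag; and for every vertex, the bags containing it form a connected subtree. Here vertex 0 appears in no bag, so the decomposition is invalid.

No — vertex 0 appears in no bag.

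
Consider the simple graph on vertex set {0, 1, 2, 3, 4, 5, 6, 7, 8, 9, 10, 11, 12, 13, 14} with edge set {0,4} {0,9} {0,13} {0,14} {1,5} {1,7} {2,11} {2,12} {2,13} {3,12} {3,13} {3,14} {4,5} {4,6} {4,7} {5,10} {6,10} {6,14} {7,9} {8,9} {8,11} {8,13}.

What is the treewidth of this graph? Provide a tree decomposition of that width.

The largest bag has 4 vertices, giving width 3; this decomposition certifies tw(G) ≤ 3. For the lower bound: the 4 vertex sets {2,11,12}, {3}, {13}, {0,8,9,14} are disjoint, each induces a connected subgraph, and every pair is joined by at least one edge of G. Contracting each set to a single vertex therefore yields K_{4} as a minor, and since treewidth is minor-monotone, tw(G) ≥ tw(K_{4}) = 3. Hence tw(G) = 3 exactly.

Treewidth 3.
One optimal decomposition is:
Bags: B1 = {2, 3, 11, 12}  B2 = {2, 3, 11, 13}  B3 = {3, 8, 11, 13}  B4 = {3, 8, 13, 14}  B5 = {0, 8, 13, 14}  B6 = {0, 8, 9, 14}  B7 = {0, 6, 9, 14}  B8 = {0, 4, 6, 9}  B9 = {4, 6, 7, 9}  B10 = {4, 6, 7, 10}  B11 = {4, 5, 7, 10}  B12 = {1, 5, 7, 10}
Tree: B1–B2, B2–B3, B3–B4, B4–B5, B5–B6, B6–B7, B7–B8, B8–B9, B9–B10, B10–B11, B11–B12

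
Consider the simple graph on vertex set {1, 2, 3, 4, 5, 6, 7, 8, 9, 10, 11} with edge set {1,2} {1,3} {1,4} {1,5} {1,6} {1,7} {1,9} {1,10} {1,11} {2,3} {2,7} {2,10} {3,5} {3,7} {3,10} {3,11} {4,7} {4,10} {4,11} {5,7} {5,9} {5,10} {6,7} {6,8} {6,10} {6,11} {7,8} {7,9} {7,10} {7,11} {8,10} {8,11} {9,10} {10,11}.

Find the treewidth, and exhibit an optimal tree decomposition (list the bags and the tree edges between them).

Treewidth 4.
Bags: B1 = {1, 6, 7, 10, 11}  B2 = {1, 3, 7, 10, 11}  B3 = {1, 4, 7, 10, 11}  B4 = {1, 3, 5, 7, 10}  B5 = {1, 5, 7, 9, 10}  B6 = {1, 2, 3, 7, 10}  B7 = {6, 7, 8, 10, 11}
Tree: B1–B2, B1–B3, B2–B4, B4–B5, B2–B6, B1–B7

The largest bag has 5 vertices, giving width 4; this decomposition certifies tw(G) ≤ 4. For the lower bound, the 5 vertices {6, 7, 8, 10, 11} are pairwise adjacent, and any tree decomposition puts a clique entirely inside one bag — forcing width ≥ 4. Therefore the treewidth is 4.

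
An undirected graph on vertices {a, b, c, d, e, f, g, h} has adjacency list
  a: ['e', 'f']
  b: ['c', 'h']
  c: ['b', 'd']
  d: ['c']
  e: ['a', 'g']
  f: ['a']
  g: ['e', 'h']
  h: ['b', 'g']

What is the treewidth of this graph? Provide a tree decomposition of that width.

Treewidth 1.
Bags: B1 = {a, f}  B2 = {a, e}  B3 = {e, g}  B4 = {g, h}  B5 = {b, h}  B6 = {b, c}  B7 = {c, d}
Tree: B1–B2, B2–B3, B3–B4, B4–B5, B5–B6, B6–B7

Each bag holds 2 vertices, so the decomposition has width 1, which upper-bounds the treewidth. Any graph with an edge has treewidth ≥ 1, and G has the edge f–a. The upper and lower bounds meet at 1, so that is the treewidth.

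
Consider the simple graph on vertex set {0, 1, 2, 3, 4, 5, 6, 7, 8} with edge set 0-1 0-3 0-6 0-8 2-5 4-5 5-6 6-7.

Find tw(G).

1

A width-1 tree decomposition is:
Bags: B1 = {0, 6}  B2 = {0, 8}  B3 = {6, 7}  B4 = {5, 6}  B5 = {0, 1}  B6 = {2, 5}  B7 = {4, 5}  B8 = {0, 3}
Tree: B1–B2, B1–B3, B3–B4, B2–B5, B4–B6, B6–B7, B2–B8
Each bag holds 2 vertices, so the decomposition has width 1, which upper-bounds the treewidth. Any graph with an edge has treewidth ≥ 1, and G has the edge 6–0. Hence tw(G) = 1 exactly.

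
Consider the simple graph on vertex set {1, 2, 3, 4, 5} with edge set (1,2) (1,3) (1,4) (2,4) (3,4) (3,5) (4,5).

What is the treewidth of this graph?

2

A width-2 tree decomposition is:
Bags: B1 = {3, 4, 5}  B2 = {1, 3, 4}  B3 = {1, 2, 4}
Tree: B1–B2, B2–B3
Every bag has size at most 3, so the width is 3 − 1 = 2 and tw(G) ≤ 2. For the lower bound, the 3 vertices {1, 2, 4} are pairwise adjacent, and any tree decomposition puts a clique entirely inside one bag — forcing width ≥ 2. Therefore the treewidth is 2.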